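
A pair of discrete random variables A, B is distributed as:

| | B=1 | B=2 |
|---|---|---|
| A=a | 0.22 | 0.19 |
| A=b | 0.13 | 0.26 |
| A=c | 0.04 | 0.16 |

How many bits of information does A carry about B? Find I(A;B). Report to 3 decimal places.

Marginals: p(A) = (0.4100, 0.3900, 0.2000), p(B) = (0.3900, 0.6100).
I(A;B) = H(A) + H(B) − H(A,B).
H(A) = 1.5216, H(B) = 0.9648, H(A,B) = 2.4325.
I(A;B) = 1.5216 + 0.9648 − 2.4325 = 0.054 bits.

0.054 bits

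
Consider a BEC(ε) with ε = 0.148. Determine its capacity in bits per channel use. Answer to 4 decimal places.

0.8520 bits

Binary erasure channel: capacity C = 1 − ε.
C = 1 − 0.148 = 0.8520 bits per channel use.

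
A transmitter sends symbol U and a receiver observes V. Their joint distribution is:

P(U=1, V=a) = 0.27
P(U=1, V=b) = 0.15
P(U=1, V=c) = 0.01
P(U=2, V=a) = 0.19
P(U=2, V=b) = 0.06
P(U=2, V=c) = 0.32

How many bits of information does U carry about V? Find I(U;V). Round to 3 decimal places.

0.290 bits

Marginals: p(U) = (0.4300, 0.5700), p(V) = (0.4600, 0.2100, 0.3300).
I(U;V) = Σ p(x,y)·log₂[p(x,y)/(p(x)p(y))].
  (1,a): 0.27·log₂(1.3650) = 0.1212
  (1,b): 0.15·log₂(1.6611) = 0.1098
  (1,c): 0.01·log₂(0.0705) = -0.0383
  (2,a): 0.19·log₂(0.7246) = -0.0883
  (2,b): 0.06·log₂(0.5013) = -0.0598
  (2,c): 0.32·log₂(1.7012) = 0.2453
Sum = 0.290 bits.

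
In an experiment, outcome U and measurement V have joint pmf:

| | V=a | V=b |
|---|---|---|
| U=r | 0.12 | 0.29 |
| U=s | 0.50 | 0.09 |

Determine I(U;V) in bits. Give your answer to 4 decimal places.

0.2369 bits

Marginals: p(U) = (0.4100, 0.5900), p(V) = (0.6200, 0.3800).
I(U;V) = Σ p(x,y)·log₂[p(x,y)/(p(x)p(y))].
  (r,a): 0.12·log₂(0.4721) = -0.12995
  (r,b): 0.29·log₂(1.8614) = 0.25994
  (s,a): 0.50·log₂(1.3669) = 0.22544
  (s,b): 0.09·log₂(0.4014) = -0.11851
Sum = 0.2369 bits.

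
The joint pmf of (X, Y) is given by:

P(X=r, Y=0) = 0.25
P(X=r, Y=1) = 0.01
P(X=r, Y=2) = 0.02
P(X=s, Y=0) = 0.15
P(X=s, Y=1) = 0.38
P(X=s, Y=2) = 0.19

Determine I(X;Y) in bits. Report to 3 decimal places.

0.311 bits

Marginals: p(X) = (0.2800, 0.7200), p(Y) = (0.4000, 0.3900, 0.2100).
I(X;Y) = H(X) + H(Y) − H(X,Y).
H(X) = 0.8555, H(Y) = 1.5314, H(X,Y) = 2.0755.
I(X;Y) = 0.8555 + 1.5314 − 2.0755 = 0.311 bits.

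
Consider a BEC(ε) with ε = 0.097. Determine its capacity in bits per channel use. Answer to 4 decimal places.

Binary erasure channel: capacity C = 1 − ε.
C = 1 − 0.097 = 0.9030 bits per channel use.

0.9030 bits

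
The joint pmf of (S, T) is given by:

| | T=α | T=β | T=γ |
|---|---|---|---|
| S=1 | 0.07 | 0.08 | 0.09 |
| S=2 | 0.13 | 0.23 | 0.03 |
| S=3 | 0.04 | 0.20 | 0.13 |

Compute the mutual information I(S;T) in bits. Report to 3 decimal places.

Marginals: p(S) = (0.2400, 0.3900, 0.3700), p(T) = (0.2400, 0.5100, 0.2500).
I(S;T) = H(S) + H(T) − H(S,T).
H(S) = 1.5547, H(T) = 1.4896, H(S,T) = 2.9276.
I(S;T) = 1.5547 + 1.4896 − 2.9276 = 0.117 bits.

0.117 bits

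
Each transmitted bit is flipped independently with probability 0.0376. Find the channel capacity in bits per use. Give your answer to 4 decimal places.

0.7688 bits

Binary symmetric channel: C = 1 − h₂(ε) where h₂ is the binary entropy function.
h₂(0.0376) = −0.0376·log₂0.0376 − 0.9624·log₂0.9624 = 0.2312.
C = 1 − 0.2312 = 0.7688 bits per channel use.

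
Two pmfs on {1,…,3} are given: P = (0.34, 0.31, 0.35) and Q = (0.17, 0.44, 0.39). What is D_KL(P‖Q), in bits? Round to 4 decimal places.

D(P‖Q) = Σ p·log₂(p/q).
  0.34·log₂(0.34/0.17) = 0.34000
  0.31·log₂(0.31/0.44) = -0.15662
  0.35·log₂(0.35/0.39) = -0.05464
D(P‖Q) = 0.1287 bits.

0.1287 bits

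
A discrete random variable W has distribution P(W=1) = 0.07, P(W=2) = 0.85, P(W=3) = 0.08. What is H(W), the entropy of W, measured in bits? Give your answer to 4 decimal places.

0.7594 bits

H(W) = −Σ p·log₂ p.
  −(0.07)·log₂(0.07) = 0.26856
  −(0.85)·log₂(0.85) = 0.19930
  −(0.08)·log₂(0.08) = 0.29151
Sum: 0.26856 + 0.19930 + 0.29151 = 0.7594 bits.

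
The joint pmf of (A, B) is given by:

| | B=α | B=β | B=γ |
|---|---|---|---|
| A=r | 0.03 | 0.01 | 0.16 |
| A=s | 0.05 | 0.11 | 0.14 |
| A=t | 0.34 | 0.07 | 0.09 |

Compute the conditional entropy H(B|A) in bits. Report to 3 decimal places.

1.230 bits

Marginals: p(A) = (0.2000, 0.3000, 0.5000), p(B) = (0.4200, 0.1900, 0.3900).
H(B|A) = Σ p(A) · H(B|A=·).
  A=r: p=0.2000, H(B|A=r) = 0.8842
  A=s: p=0.3000, H(B|A=s) = 1.4747
  A=t: p=0.5000, H(B|A=t) = 1.2208
Weighted sum = 1.230 bits.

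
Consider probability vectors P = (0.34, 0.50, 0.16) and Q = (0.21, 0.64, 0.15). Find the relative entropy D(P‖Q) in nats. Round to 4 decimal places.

D(P‖Q) = Σ p·ln(p/q).
  0.34·ln(0.34/0.21) = 0.16382
  0.50·ln(0.50/0.64) = -0.12343
  0.16·ln(0.16/0.15) = 0.01033
D(P‖Q) = 0.0507 nats.

0.0507 nats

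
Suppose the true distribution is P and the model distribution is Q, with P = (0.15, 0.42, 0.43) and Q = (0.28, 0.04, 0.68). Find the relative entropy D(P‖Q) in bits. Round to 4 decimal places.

D(P‖Q) = Σ p·log₂(p/q).
  0.15·log₂(0.15/0.28) = -0.13507
  0.42·log₂(0.42/0.04) = 1.42477
  0.43·log₂(0.43/0.68) = -0.28432
D(P‖Q) = 1.0054 bits.

1.0054 bits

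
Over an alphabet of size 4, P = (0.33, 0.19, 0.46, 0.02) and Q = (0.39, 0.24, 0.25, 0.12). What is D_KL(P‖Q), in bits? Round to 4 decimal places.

D(P‖Q) = Σ p·log₂(p/q).
  0.33·log₂(0.33/0.39) = -0.07953
  0.19·log₂(0.19/0.24) = -0.06404
  0.46·log₂(0.46/0.25) = 0.40466
  0.02·log₂(0.02/0.12) = -0.05170
D(P‖Q) = 0.2094 bits.

0.2094 bits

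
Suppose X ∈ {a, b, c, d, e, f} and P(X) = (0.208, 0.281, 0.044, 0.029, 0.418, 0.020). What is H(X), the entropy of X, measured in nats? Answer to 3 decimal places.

1.366 nats

H(X) = −Σ p·ln p.
  −(0.208)·ln(0.208) = 0.3266
  −(0.281)·ln(0.281) = 0.3567
  −(0.044)·ln(0.044) = 0.1374
  −(0.029)·ln(0.029) = 0.1027
  −(0.418)·ln(0.418) = 0.3646
  −(0.020)·ln(0.020) = 0.0782
Sum: 0.3266 + 0.3567 + 0.1374 + 0.1027 + 0.3646 + 0.0782 = 1.366 nats.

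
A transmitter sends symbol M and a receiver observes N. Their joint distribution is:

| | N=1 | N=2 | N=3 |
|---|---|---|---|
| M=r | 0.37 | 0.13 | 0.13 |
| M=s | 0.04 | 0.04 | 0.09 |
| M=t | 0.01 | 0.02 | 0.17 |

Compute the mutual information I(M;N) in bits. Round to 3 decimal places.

0.236 bits

Marginals: p(M) = (0.6300, 0.1700, 0.2000), p(N) = (0.4200, 0.1900, 0.3900).
I(M;N) = Σ p(x,y)·log₂[p(x,y)/(p(x)p(y))].
  (r,1): 0.37·log₂(1.3983) = 0.1790
  (r,2): 0.13·log₂(1.0860) = 0.0155
  (r,3): 0.13·log₂(0.5291) = -0.1194
  (s,1): 0.04·log₂(0.5602) = -0.0334
  (s,2): 0.04·log₂(1.2384) = 0.0123
  (s,3): 0.09·log₂(1.3575) = 0.0397
  (t,1): 0.01·log₂(0.1190) = -0.0307
  (t,2): 0.02·log₂(0.5263) = -0.0185
  (t,3): 0.17·log₂(2.1795) = 0.1911
Sum = 0.236 bits.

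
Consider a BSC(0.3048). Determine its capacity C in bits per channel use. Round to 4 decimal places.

Binary symmetric channel: C = 1 − h₂(ε) where h₂ is the binary entropy function.
h₂(0.3048) = −0.3048·log₂0.3048 − 0.6952·log₂0.6952 = 0.8871.
C = 1 − 0.8871 = 0.1129 bits per channel use.

0.1129 bits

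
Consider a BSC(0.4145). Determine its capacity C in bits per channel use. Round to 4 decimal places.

0.0212 bits

Binary symmetric channel: C = 1 − h₂(ε) where h₂ is the binary entropy function.
h₂(0.4145) = −0.4145·log₂0.4145 − 0.5855·log₂0.5855 = 0.9788.
C = 1 − 0.9788 = 0.0212 bits per channel use.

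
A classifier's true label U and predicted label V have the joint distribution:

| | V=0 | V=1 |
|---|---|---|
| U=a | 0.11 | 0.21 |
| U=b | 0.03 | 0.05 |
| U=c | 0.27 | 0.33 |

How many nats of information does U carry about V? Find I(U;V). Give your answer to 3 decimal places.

0.005 nats

Marginals: p(U) = (0.3200, 0.0800, 0.6000), p(V) = (0.4100, 0.5900).
I(U;V) = H(U) + H(V) − H(U,V).
H(U) = 0.8732, H(V) = 0.6769, H(U,V) = 1.5449.
I(U;V) = 0.8732 + 0.6769 − 1.5449 = 0.005 nats.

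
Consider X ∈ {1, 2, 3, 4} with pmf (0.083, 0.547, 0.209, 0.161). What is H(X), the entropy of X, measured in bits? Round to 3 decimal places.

1.670 bits

H(X) = −Σ p·log₂ p.
  −(0.083)·log₂(0.083) = 0.2980
  −(0.547)·log₂(0.547) = 0.4761
  −(0.209)·log₂(0.209) = 0.4720
  −(0.161)·log₂(0.161) = 0.4242
Sum: 0.2980 + 0.4761 + 0.4720 + 0.4242 = 1.670 bits.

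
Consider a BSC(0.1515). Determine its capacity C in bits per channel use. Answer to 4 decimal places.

Binary symmetric channel: C = 1 − h₂(ε) where h₂ is the binary entropy function.
h₂(0.1515) = −0.1515·log₂0.1515 − 0.8485·log₂0.8485 = 0.6136.
C = 1 − 0.6136 = 0.3864 bits per channel use.

0.3864 bits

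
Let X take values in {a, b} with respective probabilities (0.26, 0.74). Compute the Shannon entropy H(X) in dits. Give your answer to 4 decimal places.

H(X) = −Σ p·log₁₀ p.
  −(0.26)·log₁₀(0.26) = 0.15211
  −(0.74)·log₁₀(0.74) = 0.09677
Sum: 0.15211 + 0.09677 = 0.2489 dits.

0.2489 dits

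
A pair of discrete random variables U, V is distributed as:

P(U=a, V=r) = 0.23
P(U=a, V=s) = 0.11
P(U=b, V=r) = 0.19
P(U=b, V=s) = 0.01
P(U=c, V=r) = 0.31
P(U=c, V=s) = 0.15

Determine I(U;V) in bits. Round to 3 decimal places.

Marginals: p(U) = (0.3400, 0.2000, 0.4600), p(V) = (0.7300, 0.2700).
I(U;V) = Σ p(x,y)·log₂[p(x,y)/(p(x)p(y))].
  (a,r): 0.23·log₂(0.9267) = -0.0253
  (a,s): 0.11·log₂(1.1983) = 0.0287
  (b,r): 0.19·log₂(1.3014) = 0.0722
  (b,s): 0.01·log₂(0.1852) = -0.0243
  (c,r): 0.31·log₂(0.9232) = -0.0358
  (c,s): 0.15·log₂(1.2077) = 0.0408
Sum = 0.056 bits.

0.056 bits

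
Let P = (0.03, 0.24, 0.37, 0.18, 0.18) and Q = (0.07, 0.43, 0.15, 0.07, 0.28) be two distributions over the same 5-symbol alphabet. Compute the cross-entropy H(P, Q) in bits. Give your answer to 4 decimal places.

H(P,Q) = −Σ p·log₂ q.
  −0.03·log₂(0.07) = 0.11510
  −0.24·log₂(0.43) = 0.29222
  −0.37·log₂(0.15) = 1.01268
  −0.18·log₂(0.07) = 0.69057
  −0.18·log₂(0.28) = 0.33057
H(P,Q) = 2.4411 bits.

2.4411 bits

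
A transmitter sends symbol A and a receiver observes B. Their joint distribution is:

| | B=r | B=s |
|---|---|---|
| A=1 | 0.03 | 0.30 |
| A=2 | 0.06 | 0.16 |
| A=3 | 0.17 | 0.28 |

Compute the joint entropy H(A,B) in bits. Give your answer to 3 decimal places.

H(A,B) = −Σ p(x,y)·log₂ p(x,y) over all 6 cells.
  cell (1,r): −0.03·log₂0.03 = 0.1518
  cell (1,s): −0.30·log₂0.30 = 0.5211
  cell (2,r): −0.06·log₂0.06 = 0.2435
  cell (2,s): −0.16·log₂0.16 = 0.4230
  cell (3,r): −0.17·log₂0.17 = 0.4346
  cell (3,s): −0.28·log₂0.28 = 0.5142
Sum = 2.288 bits.

2.288 bits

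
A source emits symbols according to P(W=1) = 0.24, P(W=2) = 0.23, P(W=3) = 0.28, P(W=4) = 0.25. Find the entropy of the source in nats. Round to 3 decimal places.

H(W) = −Σ p·ln p.
  −(0.24)·ln(0.24) = 0.3425
  −(0.23)·ln(0.23) = 0.3380
  −(0.28)·ln(0.28) = 0.3564
  −(0.25)·ln(0.25) = 0.3466
Sum: 0.3425 + 0.3380 + 0.3564 + 0.3466 = 1.384 nats.

1.384 nats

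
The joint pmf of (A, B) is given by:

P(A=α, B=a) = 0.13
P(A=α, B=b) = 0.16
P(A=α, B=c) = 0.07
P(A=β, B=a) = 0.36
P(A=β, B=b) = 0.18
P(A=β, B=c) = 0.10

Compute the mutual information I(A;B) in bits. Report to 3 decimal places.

Marginals: p(A) = (0.3600, 0.6400), p(B) = (0.4900, 0.3400, 0.1700).
I(A;B) = Σ p(x,y)·log₂[p(x,y)/(p(x)p(y))].
  (α,a): 0.13·log₂(0.7370) = -0.0572
  (α,b): 0.16·log₂(1.3072) = 0.0618
  (α,c): 0.07·log₂(1.1438) = 0.0136
  (β,a): 0.36·log₂(1.1480) = 0.0717
  (β,b): 0.18·log₂(0.8272) = -0.0493
  (β,c): 0.10·log₂(0.9191) = -0.0122
Sum = 0.028 bits.

0.028 bits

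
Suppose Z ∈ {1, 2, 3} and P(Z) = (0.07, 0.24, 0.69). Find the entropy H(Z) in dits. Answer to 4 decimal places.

0.3408 dits

H(Z) = −Σ p·log₁₀ p.
  −(0.07)·log₁₀(0.07) = 0.08084
  −(0.24)·log₁₀(0.24) = 0.14875
  −(0.69)·log₁₀(0.69) = 0.11119
Sum: 0.08084 + 0.14875 + 0.11119 = 0.3408 dits.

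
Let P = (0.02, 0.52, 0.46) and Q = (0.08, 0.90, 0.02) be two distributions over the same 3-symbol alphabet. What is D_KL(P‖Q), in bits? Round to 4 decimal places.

D(P‖Q) = Σ p·log₂(p/q).
  0.02·log₂(0.02/0.08) = -0.04000
  0.52·log₂(0.52/0.90) = -0.41153
  0.46·log₂(0.46/0.02) = 2.08084
D(P‖Q) = 1.6293 bits.

1.6293 bits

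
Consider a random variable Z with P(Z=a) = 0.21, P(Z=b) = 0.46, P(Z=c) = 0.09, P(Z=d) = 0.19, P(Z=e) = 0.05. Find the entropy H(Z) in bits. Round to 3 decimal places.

1.972 bits

H(Z) = −Σ p·log₂ p.
  −(0.21)·log₂(0.21) = 0.4728
  −(0.46)·log₂(0.46) = 0.5153
  −(0.09)·log₂(0.09) = 0.3127
  −(0.19)·log₂(0.19) = 0.4552
  −(0.05)·log₂(0.05) = 0.2161
Sum: 0.4728 + 0.5153 + 0.3127 + 0.4552 + 0.2161 = 1.972 bits.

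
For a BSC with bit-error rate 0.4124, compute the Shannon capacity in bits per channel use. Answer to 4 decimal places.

Binary symmetric channel: C = 1 − h₂(ε) where h₂ is the binary entropy function.
h₂(0.4124) = −0.4124·log₂0.4124 − 0.5876·log₂0.5876 = 0.9777.
C = 1 − 0.9777 = 0.0223 bits per channel use.

0.0223 bits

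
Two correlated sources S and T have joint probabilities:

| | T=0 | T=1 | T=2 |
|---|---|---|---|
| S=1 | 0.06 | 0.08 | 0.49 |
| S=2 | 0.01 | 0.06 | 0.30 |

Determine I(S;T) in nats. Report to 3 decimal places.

Marginals: p(S) = (0.6300, 0.3700), p(T) = (0.0700, 0.1400, 0.7900).
I(S;T) = H(S) + H(T) − H(S,T).
H(S) = 0.6590, H(T) = 0.6476, H(S,T) = 1.2965.
I(S;T) = 0.6590 + 0.6476 − 1.2965 = 0.010 nats.

0.010 nats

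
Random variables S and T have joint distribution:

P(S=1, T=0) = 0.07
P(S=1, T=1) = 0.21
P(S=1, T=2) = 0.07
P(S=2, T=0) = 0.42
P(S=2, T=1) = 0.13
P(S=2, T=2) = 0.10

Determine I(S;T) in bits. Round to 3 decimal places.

Marginals: p(S) = (0.3500, 0.6500), p(T) = (0.4900, 0.3400, 0.1700).
I(S;T) = Σ p(x,y)·log₂[p(x,y)/(p(x)p(y))].
  (1,0): 0.07·log₂(0.4082) = -0.0905
  (1,1): 0.21·log₂(1.7647) = 0.1721
  (1,2): 0.07·log₂(1.1765) = 0.0164
  (2,0): 0.42·log₂(1.3187) = 0.1676
  (2,1): 0.13·log₂(0.5882) = -0.0995
  (2,2): 0.10·log₂(0.9050) = -0.0144
Sum = 0.152 bits.

0.152 bits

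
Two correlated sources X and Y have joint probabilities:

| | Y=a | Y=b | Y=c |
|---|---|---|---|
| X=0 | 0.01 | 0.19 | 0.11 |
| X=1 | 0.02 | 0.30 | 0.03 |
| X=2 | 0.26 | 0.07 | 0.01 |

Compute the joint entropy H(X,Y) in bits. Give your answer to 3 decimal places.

H(X,Y) = −Σ p(x,y)·log₂ p(x,y) over all 9 cells.
  cell (0,a): −0.01·log₂0.01 = 0.0664
  cell (0,b): −0.19·log₂0.19 = 0.4552
  cell (0,c): −0.11·log₂0.11 = 0.3503
  cell (1,a): −0.02·log₂0.02 = 0.1129
  cell (1,b): −0.30·log₂0.30 = 0.5211
  cell (1,c): −0.03·log₂0.03 = 0.1518
  cell (2,a): −0.26·log₂0.26 = 0.5053
  cell (2,b): −0.07·log₂0.07 = 0.2686
  cell (2,c): −0.01·log₂0.01 = 0.0664
Sum = 2.498 bits.

2.498 bits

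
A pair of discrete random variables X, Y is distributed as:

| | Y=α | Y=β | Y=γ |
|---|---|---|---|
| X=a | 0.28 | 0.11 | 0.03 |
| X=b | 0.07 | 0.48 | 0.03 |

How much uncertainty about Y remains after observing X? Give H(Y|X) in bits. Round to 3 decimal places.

0.963 bits

Marginals: p(X) = (0.4200, 0.5800), p(Y) = (0.3500, 0.5900, 0.0600).
H(Y|X) = Σ p(X) · H(Y|X=·).
  X=a: p=0.4200, H(Y|X=a) = 1.1682
  X=b: p=0.5800, H(Y|X=b) = 0.8151
Weighted sum = 0.963 bits.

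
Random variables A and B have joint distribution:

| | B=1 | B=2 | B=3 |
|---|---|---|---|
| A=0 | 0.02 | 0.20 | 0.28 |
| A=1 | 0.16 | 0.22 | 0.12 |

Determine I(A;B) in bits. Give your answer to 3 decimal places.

0.138 bits

Marginals: p(A) = (0.5000, 0.5000), p(B) = (0.1800, 0.4200, 0.4000).
I(A;B) = Σ p(x,y)·log₂[p(x,y)/(p(x)p(y))].
  (0,1): 0.02·log₂(0.2222) = -0.0434
  (0,2): 0.20·log₂(0.9524) = -0.0141
  (0,3): 0.28·log₂(1.4000) = 0.1359
  (1,1): 0.16·log₂(1.7778) = 0.1328
  (1,2): 0.22·log₂(1.0476) = 0.0148
  (1,3): 0.12·log₂(0.6000) = -0.0884
Sum = 0.138 bits.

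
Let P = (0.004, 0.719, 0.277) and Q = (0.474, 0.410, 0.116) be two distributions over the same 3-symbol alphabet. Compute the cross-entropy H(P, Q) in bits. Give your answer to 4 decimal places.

H(P,Q) = −Σ p·log₂ q.
  −0.004·log₂(0.474) = 0.00431
  −0.719·log₂(0.410) = 0.92485
  −0.277·log₂(0.116) = 0.86086
H(P,Q) = 1.7900 bits.

1.7900 bits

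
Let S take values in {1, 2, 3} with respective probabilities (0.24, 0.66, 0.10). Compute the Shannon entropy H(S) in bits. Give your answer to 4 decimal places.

H(S) = −Σ p·log₂ p.
  −(0.24)·log₂(0.24) = 0.49413
  −(0.66)·log₂(0.66) = 0.39564
  −(0.10)·log₂(0.10) = 0.33219
Sum: 0.49413 + 0.39564 + 0.33219 = 1.2220 bits.

1.2220 bits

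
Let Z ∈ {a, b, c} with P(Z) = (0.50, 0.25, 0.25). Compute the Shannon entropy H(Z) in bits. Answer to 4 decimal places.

1.5000 bits

H(Z) = −Σ p·log₂ p.
  −(0.50)·log₂(0.50) = 0.50000
  −(0.25)·log₂(0.25) = 0.50000
  −(0.25)·log₂(0.25) = 0.50000
Sum: 0.50000 + 0.50000 + 0.50000 = 1.5000 bits.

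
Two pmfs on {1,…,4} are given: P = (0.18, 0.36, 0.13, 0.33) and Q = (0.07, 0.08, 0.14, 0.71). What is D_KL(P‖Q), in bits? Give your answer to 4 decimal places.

D(P‖Q) = Σ p·log₂(p/q).
  0.18·log₂(0.18/0.07) = 0.24526
  0.36·log₂(0.36/0.08) = 0.78117
  0.13·log₂(0.13/0.14) = -0.01390
  0.33·log₂(0.33/0.71) = -0.36477
D(P‖Q) = 0.6478 bits.

0.6478 bits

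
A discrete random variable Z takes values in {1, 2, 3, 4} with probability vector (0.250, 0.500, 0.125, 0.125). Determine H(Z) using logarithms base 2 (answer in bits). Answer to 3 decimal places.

1.750 bits

H(Z) = −Σ p·log₂ p.
  −(0.250)·log₂(0.250) = 0.5000
  −(0.500)·log₂(0.500) = 0.5000
  −(0.125)·log₂(0.125) = 0.3750
  −(0.125)·log₂(0.125) = 0.3750
Sum: 0.5000 + 0.5000 + 0.3750 + 0.3750 = 1.750 bits.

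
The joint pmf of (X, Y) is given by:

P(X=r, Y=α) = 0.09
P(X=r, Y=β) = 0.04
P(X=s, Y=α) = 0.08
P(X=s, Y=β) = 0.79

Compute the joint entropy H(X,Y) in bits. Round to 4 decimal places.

H(X,Y) = −Σ p(x,y)·log₂ p(x,y) over all 4 cells.
  cell (r,α): −0.09·log₂0.09 = 0.31265
  cell (r,β): −0.04·log₂0.04 = 0.18575
  cell (s,α): −0.08·log₂0.08 = 0.29151
  cell (s,β): −0.79·log₂0.79 = 0.26866
Sum = 1.0586 bits.

1.0586 bits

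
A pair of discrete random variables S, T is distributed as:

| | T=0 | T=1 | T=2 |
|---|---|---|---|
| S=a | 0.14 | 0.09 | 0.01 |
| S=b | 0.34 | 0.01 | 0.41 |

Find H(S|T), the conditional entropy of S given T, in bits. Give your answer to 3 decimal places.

0.533 bits

Marginals: p(S) = (0.2400, 0.7600), p(T) = (0.4800, 0.1000, 0.4200).
H(S|T) = Σ p(T) · H(S|T=·).
  T=0: p=0.4800, H(S|T=0) = 0.8709
  T=1: p=0.1000, H(S|T=1) = 0.4690
  T=2: p=0.4200, H(S|T=2) = 0.1623
Weighted sum = 0.533 bits.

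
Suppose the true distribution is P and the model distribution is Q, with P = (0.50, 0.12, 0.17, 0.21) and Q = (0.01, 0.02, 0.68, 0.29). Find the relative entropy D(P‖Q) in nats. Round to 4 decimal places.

1.8676 nats

D(P‖Q) = Σ p·ln(p/q).
  0.50·ln(0.50/0.01) = 1.95601
  0.12·ln(0.12/0.02) = 0.21501
  0.17·ln(0.17/0.68) = -0.23567
  0.21·ln(0.21/0.29) = -0.06778
D(P‖Q) = 1.8676 nats.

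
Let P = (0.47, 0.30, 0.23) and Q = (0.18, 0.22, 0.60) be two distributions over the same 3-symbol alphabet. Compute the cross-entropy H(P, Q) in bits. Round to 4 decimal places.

H(P,Q) = −Σ p·log₂ q.
  −0.47·log₂(0.18) = 1.16275
  −0.30·log₂(0.22) = 0.65533
  −0.23·log₂(0.60) = 0.16950
H(P,Q) = 1.9876 bits.

1.9876 bits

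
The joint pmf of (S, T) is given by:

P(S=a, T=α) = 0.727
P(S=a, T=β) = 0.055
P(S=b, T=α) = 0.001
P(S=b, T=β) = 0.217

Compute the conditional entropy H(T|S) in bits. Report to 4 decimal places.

0.2963 bits

Chain rule: H(T|S) = H(S,T) − H(S).
Marginals: p(S) = (0.7820, 0.2180), p(T) = (0.7280, 0.2720).
H(S,T) = 1.0528 bits; H(S) = 0.7565 bits.
H(T|S) = 1.0528 − 0.7565 = 0.2963 bits.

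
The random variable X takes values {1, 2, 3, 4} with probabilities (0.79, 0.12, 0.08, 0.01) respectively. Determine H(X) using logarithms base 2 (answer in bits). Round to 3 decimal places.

0.994 bits

H(X) = −Σ p·log₂ p.
  −(0.79)·log₂(0.79) = 0.2687
  −(0.12)·log₂(0.12) = 0.3671
  −(0.08)·log₂(0.08) = 0.2915
  −(0.01)·log₂(0.01) = 0.0664
Sum: 0.2687 + 0.3671 + 0.2915 + 0.0664 = 0.994 bits.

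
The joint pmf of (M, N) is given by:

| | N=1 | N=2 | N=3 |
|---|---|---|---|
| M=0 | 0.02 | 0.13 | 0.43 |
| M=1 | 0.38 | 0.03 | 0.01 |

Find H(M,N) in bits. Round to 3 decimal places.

1.768 bits

H(M,N) = −Σ p(x,y)·log₂ p(x,y) over all 6 cells.
  cell (0,1): −0.02·log₂0.02 = 0.1129
  cell (0,2): −0.13·log₂0.13 = 0.3826
  cell (0,3): −0.43·log₂0.43 = 0.5236
  cell (1,1): −0.38·log₂0.38 = 0.5305
  cell (1,2): −0.03·log₂0.03 = 0.1518
  cell (1,3): −0.01·log₂0.01 = 0.0664
Sum = 1.768 bits.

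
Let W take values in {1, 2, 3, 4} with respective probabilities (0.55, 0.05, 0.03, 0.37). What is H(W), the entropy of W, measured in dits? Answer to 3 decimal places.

0.413 dits

H(W) = −Σ p·log₁₀ p.
  −(0.55)·log₁₀(0.55) = 0.1428
  −(0.05)·log₁₀(0.05) = 0.0651
  −(0.03)·log₁₀(0.03) = 0.0457
  −(0.37)·log₁₀(0.37) = 0.1598
Sum: 0.1428 + 0.0651 + 0.0457 + 0.1598 = 0.413 dits.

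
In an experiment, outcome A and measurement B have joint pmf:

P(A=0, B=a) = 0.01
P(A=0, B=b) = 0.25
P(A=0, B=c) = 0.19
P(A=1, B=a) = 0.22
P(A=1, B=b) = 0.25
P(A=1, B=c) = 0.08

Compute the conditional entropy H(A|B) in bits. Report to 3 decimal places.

0.796 bits

Chain rule: H(A|B) = H(A,B) − H(B).
Marginals: p(A) = (0.4500, 0.5500), p(B) = (0.2300, 0.5000, 0.2700).
H(A,B) = 2.2937 bits; H(B) = 1.4977 bits.
H(A|B) = 2.2937 − 1.4977 = 0.796 bits.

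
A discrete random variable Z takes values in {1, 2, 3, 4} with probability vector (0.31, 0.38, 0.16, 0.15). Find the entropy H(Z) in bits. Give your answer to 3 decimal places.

1.888 bits

H(Z) = −Σ p·log₂ p.
  −(0.31)·log₂(0.31) = 0.5238
  −(0.38)·log₂(0.38) = 0.5305
  −(0.16)·log₂(0.16) = 0.4230
  −(0.15)·log₂(0.15) = 0.4105
Sum: 0.5238 + 0.5305 + 0.4230 + 0.4105 = 1.888 bits.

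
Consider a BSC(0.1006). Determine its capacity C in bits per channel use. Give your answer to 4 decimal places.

Binary symmetric channel: C = 1 − h₂(ε) where h₂ is the binary entropy function.
h₂(0.1006) = −0.1006·log₂0.1006 − 0.8994·log₂0.8994 = 0.4709.
C = 1 − 0.4709 = 0.5291 bits per channel use.

0.5291 bits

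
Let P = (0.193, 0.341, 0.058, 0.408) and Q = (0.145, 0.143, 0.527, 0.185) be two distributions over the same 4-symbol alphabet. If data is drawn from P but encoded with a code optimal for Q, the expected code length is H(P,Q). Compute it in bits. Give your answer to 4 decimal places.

2.5413 bits

H(P,Q) = −Σ p·log₂ q.
  −0.193·log₂(0.145) = 0.53767
  −0.341·log₂(0.143) = 0.95682
  −0.058·log₂(0.527) = 0.05360
  −0.408·log₂(0.185) = 0.99324
H(P,Q) = 2.5413 bits.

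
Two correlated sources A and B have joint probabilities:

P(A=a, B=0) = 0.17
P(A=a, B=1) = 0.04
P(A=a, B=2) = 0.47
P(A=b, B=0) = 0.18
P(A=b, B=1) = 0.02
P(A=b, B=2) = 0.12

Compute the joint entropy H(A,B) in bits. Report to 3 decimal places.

H(A,B) = −Σ p(x,y)·log₂ p(x,y) over all 6 cells.
  cell (a,0): −0.17·log₂0.17 = 0.4346
  cell (a,1): −0.04·log₂0.04 = 0.1858
  cell (a,2): −0.47·log₂0.47 = 0.5120
  cell (b,0): −0.18·log₂0.18 = 0.4453
  cell (b,1): −0.02·log₂0.02 = 0.1129
  cell (b,2): −0.12·log₂0.12 = 0.3671
Sum = 2.058 bits.

2.058 bits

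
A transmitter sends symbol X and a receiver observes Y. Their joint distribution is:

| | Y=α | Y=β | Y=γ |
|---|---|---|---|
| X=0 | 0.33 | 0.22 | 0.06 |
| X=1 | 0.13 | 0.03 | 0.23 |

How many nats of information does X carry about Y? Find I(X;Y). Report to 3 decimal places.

Marginals: p(X) = (0.6100, 0.3900), p(Y) = (0.4600, 0.2500, 0.2900).
I(X;Y) = H(X) + H(Y) − H(X,Y).
H(X) = 0.6687, H(Y) = 1.0628, H(X,Y) = 1.5762.
I(X;Y) = 0.6687 + 1.0628 − 1.5762 = 0.155 nats.

0.155 nats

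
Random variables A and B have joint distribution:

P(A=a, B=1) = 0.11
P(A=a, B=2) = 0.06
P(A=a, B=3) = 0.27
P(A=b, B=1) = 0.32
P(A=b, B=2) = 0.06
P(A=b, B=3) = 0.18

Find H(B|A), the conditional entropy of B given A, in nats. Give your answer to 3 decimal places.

0.921 nats

Marginals: p(A) = (0.4400, 0.5600), p(B) = (0.4300, 0.1200, 0.4500).
H(B|A) = Σ p(A) · H(B|A=·).
  A=a: p=0.4400, H(B|A=a) = 0.9179
  A=b: p=0.5600, H(B|A=b) = 0.9239
Weighted sum = 0.921 nats.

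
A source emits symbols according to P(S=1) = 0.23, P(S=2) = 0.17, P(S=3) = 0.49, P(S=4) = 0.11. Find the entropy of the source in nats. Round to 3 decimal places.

H(S) = −Σ p·ln p.
  −(0.23)·ln(0.23) = 0.3380
  −(0.17)·ln(0.17) = 0.3012
  −(0.49)·ln(0.49) = 0.3495
  −(0.11)·ln(0.11) = 0.2428
Sum: 0.3380 + 0.3012 + 0.3495 + 0.2428 = 1.232 nats.

1.232 nats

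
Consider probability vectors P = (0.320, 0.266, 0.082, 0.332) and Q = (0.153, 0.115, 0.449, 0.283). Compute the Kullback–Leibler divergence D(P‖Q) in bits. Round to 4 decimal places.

D(P‖Q) = Σ p·log₂(p/q).
  0.320·log₂(0.320/0.153) = 0.34065
  0.266·log₂(0.266/0.115) = 0.32180
  0.082·log₂(0.082/0.449) = -0.20115
  0.332·log₂(0.332/0.283) = 0.07649
D(P‖Q) = 0.5378 bits.

0.5378 bits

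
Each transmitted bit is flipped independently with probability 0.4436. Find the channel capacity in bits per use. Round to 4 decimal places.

Binary symmetric channel: C = 1 − h₂(ε) where h₂ is the binary entropy function.
h₂(0.4436) = −0.4436·log₂0.4436 − 0.5564·log₂0.5564 = 0.9908.
C = 1 − 0.9908 = 0.0092 bits per channel use.

0.0092 bits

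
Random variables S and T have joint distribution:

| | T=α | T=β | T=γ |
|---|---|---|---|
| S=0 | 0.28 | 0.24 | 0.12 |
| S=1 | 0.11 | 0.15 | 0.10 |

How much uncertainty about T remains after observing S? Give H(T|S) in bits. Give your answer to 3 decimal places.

1.526 bits

Marginals: p(S) = (0.6400, 0.3600), p(T) = (0.3900, 0.3900, 0.2200).
H(T|S) = Σ p(S) · H(T|S=·).
  S=0: p=0.6400, H(T|S=0) = 1.5052
  S=1: p=0.3600, H(T|S=1) = 1.5622
Weighted sum = 1.526 bits.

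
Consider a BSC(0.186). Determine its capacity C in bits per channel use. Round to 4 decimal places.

Binary symmetric channel: C = 1 − h₂(ε) where h₂ is the binary entropy function.
h₂(0.186) = −0.186·log₂0.186 − 0.814·log₂0.814 = 0.6930.
C = 1 − 0.6930 = 0.3070 bits per channel use.

0.3070 bits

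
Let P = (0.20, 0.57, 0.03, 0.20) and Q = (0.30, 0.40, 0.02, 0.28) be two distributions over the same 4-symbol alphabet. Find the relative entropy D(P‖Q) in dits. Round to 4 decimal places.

D(P‖Q) = Σ p·log₁₀(p/q).
  0.20·log₁₀(0.20/0.30) = -0.03522
  0.57·log₁₀(0.57/0.40) = 0.08767
  0.03·log₁₀(0.03/0.02) = 0.00528
  0.20·log₁₀(0.20/0.28) = -0.02923
D(P‖Q) = 0.0285 dits.

0.0285 dits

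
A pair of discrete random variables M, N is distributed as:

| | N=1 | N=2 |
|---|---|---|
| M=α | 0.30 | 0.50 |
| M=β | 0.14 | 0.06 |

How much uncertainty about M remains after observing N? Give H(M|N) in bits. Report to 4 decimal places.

0.6721 bits

Chain rule: H(M|N) = H(M,N) − H(N).
Marginals: p(M) = (0.8000, 0.2000), p(N) = (0.4400, 0.5600).
H(M,N) = 1.6617 bits; H(N) = 0.9896 bits.
H(M|N) = 1.6617 − 0.9896 = 0.6721 bits.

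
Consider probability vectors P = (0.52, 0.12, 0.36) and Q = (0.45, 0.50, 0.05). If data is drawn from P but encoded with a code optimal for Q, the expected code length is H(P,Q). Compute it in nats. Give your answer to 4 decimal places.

1.5769 nats

H(P,Q) = −Σ p·ln q.
  −0.52·ln(0.45) = 0.41522
  −0.12·ln(0.50) = 0.08318
  −0.36·ln(0.05) = 1.07846
H(P,Q) = 1.5769 nats.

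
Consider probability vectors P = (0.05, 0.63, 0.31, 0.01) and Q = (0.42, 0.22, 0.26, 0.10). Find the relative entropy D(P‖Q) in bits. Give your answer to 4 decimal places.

0.8482 bits

D(P‖Q) = Σ p·log₂(p/q).
  0.05·log₂(0.05/0.42) = -0.15352
  0.63·log₂(0.63/0.22) = 0.95624
  0.31·log₂(0.31/0.26) = 0.07866
  0.01·log₂(0.01/0.10) = -0.03322
D(P‖Q) = 0.8482 bits.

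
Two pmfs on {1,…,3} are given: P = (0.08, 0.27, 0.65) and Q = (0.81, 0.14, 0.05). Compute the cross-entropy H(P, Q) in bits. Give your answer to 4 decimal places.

3.5994 bits

H(P,Q) = −Σ p·log₂ q.
  −0.08·log₂(0.81) = 0.02432
  −0.27·log₂(0.14) = 0.76586
  −0.65·log₂(0.05) = 2.80925
H(P,Q) = 3.5994 bits.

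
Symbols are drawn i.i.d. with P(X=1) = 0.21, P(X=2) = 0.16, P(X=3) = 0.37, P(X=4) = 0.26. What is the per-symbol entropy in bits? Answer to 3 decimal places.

1.932 bits

H(X) = −Σ p·log₂ p.
  −(0.21)·log₂(0.21) = 0.4728
  −(0.16)·log₂(0.16) = 0.4230
  −(0.37)·log₂(0.37) = 0.5307
  −(0.26)·log₂(0.26) = 0.5053
Sum: 0.4728 + 0.4230 + 0.5307 + 0.5053 = 1.932 bits.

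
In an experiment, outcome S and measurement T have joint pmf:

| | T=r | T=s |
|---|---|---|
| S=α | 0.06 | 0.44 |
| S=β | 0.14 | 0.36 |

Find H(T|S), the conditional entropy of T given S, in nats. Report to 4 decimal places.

Marginals: p(S) = (0.5000, 0.5000), p(T) = (0.2000, 0.8000).
H(T|S) = Σ p(S) · H(T|S=·).
  S=α: p=0.5000, H(T|S=α) = 0.3669
  S=β: p=0.5000, H(T|S=β) = 0.5930
Weighted sum = 0.4799 nats.

0.4799 nats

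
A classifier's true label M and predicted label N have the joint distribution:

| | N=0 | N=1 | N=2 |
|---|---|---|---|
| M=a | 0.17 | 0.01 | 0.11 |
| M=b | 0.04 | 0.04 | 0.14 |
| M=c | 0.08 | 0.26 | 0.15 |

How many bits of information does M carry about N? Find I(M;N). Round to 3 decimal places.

Marginals: p(M) = (0.2900, 0.2200, 0.4900), p(N) = (0.2900, 0.3100, 0.4000).
I(M;N) = Σ p(x,y)·log₂[p(x,y)/(p(x)p(y))].
  (a,0): 0.17·log₂(2.0214) = 0.1726
  (a,1): 0.01·log₂(0.1112) = -0.0317
  (a,2): 0.11·log₂(0.9483) = -0.0084
  (b,0): 0.04·log₂(0.6270) = -0.0269
  (b,1): 0.04·log₂(0.5865) = -0.0308
  (b,2): 0.14·log₂(1.5909) = 0.0938
  (c,0): 0.08·log₂(0.5630) = -0.0663
  (c,1): 0.26·log₂(1.7117) = 0.2016
  (c,2): 0.15·log₂(0.7653) = -0.0579
Sum = 0.246 bits.

0.246 bits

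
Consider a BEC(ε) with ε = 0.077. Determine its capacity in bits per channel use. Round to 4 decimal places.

0.9230 bits

Binary erasure channel: capacity C = 1 − ε.
C = 1 − 0.077 = 0.9230 bits per channel use.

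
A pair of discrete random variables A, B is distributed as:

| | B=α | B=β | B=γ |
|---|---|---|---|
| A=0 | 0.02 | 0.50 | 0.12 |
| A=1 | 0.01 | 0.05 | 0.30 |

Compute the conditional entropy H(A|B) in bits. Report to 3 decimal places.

Chain rule: H(A|B) = H(A,B) − H(B).
Marginals: p(A) = (0.6400, 0.3600), p(B) = (0.0300, 0.5500, 0.4200).
H(A,B) = 1.7836 bits; H(B) = 1.1518 bits.
H(A|B) = 1.7836 − 1.1518 = 0.632 bits.

0.632 bits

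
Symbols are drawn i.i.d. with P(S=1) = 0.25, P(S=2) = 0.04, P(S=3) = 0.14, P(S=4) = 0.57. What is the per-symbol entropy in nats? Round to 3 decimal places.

1.071 nats

H(S) = −Σ p·ln p.
  −(0.25)·ln(0.25) = 0.3466
  −(0.04)·ln(0.04) = 0.1288
  −(0.14)·ln(0.14) = 0.2753
  −(0.57)·ln(0.57) = 0.3204
Sum: 0.3466 + 0.1288 + 0.2753 + 0.3204 = 1.071 nats.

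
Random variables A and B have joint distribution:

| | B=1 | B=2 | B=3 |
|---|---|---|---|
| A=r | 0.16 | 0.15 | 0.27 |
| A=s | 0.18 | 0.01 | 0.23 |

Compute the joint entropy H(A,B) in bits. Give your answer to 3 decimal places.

2.343 bits

H(A,B) = −Σ p(x,y)·log₂ p(x,y) over all 6 cells.
  cell (r,1): −0.16·log₂0.16 = 0.4230
  cell (r,2): −0.15·log₂0.15 = 0.4105
  cell (r,3): −0.27·log₂0.27 = 0.5100
  cell (s,1): −0.18·log₂0.18 = 0.4453
  cell (s,2): −0.01·log₂0.01 = 0.0664
  cell (s,3): −0.23·log₂0.23 = 0.4877
Sum = 2.343 bits.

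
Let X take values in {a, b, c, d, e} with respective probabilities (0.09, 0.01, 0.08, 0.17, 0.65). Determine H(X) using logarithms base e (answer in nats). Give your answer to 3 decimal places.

H(X) = −Σ p·ln p.
  −(0.09)·ln(0.09) = 0.2167
  −(0.01)·ln(0.01) = 0.0461
  −(0.08)·ln(0.08) = 0.2021
  −(0.17)·ln(0.17) = 0.3012
  −(0.65)·ln(0.65) = 0.2800
Sum: 0.2167 + 0.0461 + 0.2021 + 0.3012 + 0.2800 = 1.046 nats.

1.046 nats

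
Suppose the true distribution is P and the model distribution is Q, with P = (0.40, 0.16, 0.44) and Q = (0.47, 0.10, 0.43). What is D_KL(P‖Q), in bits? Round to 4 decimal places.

0.0300 bits

D(P‖Q) = Σ p·log₂(p/q).
  0.40·log₂(0.40/0.47) = -0.09306
  0.16·log₂(0.16/0.10) = 0.10849
  0.44·log₂(0.44/0.43) = 0.01459
D(P‖Q) = 0.0300 bits.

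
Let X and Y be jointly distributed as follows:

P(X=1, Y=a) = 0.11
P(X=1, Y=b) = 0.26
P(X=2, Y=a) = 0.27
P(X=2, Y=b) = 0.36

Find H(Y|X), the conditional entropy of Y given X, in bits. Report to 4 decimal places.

0.9455 bits

Chain rule: H(Y|X) = H(X,Y) − H(X).
Marginals: p(X) = (0.3700, 0.6300), p(Y) = (0.3800, 0.6200).
H(X,Y) = 1.8962 bits; H(X) = 0.9507 bits.
H(Y|X) = 1.8962 − 0.9507 = 0.9455 bits.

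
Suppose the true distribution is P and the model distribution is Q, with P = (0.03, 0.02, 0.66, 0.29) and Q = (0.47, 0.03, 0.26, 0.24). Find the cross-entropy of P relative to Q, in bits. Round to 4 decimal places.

2.0136 bits

H(P,Q) = −Σ p·log₂ q.
  −0.03·log₂(0.47) = 0.03268
  −0.02·log₂(0.03) = 0.10118
  −0.66·log₂(0.26) = 1.28265
  −0.29·log₂(0.24) = 0.59708
H(P,Q) = 2.0136 bits.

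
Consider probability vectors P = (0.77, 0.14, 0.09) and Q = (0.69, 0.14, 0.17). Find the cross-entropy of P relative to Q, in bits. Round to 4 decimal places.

H(P,Q) = −Σ p·log₂ q.
  −0.77·log₂(0.69) = 0.41221
  −0.14·log₂(0.14) = 0.39711
  −0.09·log₂(0.17) = 0.23008
H(P,Q) = 1.0394 bits.

1.0394 bits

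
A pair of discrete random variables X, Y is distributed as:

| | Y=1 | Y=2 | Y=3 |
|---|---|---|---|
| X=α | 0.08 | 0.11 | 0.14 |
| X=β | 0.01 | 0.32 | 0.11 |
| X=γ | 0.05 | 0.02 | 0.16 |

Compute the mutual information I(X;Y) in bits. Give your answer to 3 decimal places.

Marginals: p(X) = (0.3300, 0.4400, 0.2300), p(Y) = (0.1400, 0.4500, 0.4100).
I(X;Y) = Σ p(x,y)·log₂[p(x,y)/(p(x)p(y))].
  (α,1): 0.08·log₂(1.7316) = 0.0634
  (α,2): 0.11·log₂(0.7407) = -0.0476
  (α,3): 0.14·log₂(1.0347) = 0.0069
  (β,1): 0.01·log₂(0.1623) = -0.0262
  (β,2): 0.32·log₂(1.6162) = 0.2216
  (β,3): 0.11·log₂(0.6098) = -0.0785
  (γ,1): 0.05·log₂(1.5528) = 0.0317
  (γ,2): 0.02·log₂(0.1932) = -0.0474
  (γ,3): 0.16·log₂(1.6967) = 0.1220
Sum = 0.246 bits.

0.246 bits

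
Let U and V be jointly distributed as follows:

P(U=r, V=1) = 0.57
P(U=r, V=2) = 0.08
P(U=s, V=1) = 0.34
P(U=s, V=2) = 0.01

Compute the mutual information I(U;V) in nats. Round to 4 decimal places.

0.0147 nats

Marginals: p(U) = (0.6500, 0.3500), p(V) = (0.9100, 0.0900).
I(U;V) = Σ p(x,y)·ln[p(x,y)/(p(x)p(y))].
  (r,1): 0.57·ln(0.9637) = -0.02110
  (r,2): 0.08·ln(1.3675) = 0.02504
  (s,1): 0.34·ln(1.0675) = 0.02221
  (s,2): 0.01·ln(0.3175) = -0.01147
Sum = 0.0147 nats.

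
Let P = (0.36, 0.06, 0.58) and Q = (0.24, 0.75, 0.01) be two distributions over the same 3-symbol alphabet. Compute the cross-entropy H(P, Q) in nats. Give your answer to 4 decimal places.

3.2020 nats

H(P,Q) = −Σ p·ln q.
  −0.36·ln(0.24) = 0.51376
  −0.06·ln(0.75) = 0.01726
  −0.58·ln(0.01) = 2.67100
H(P,Q) = 3.2020 nats.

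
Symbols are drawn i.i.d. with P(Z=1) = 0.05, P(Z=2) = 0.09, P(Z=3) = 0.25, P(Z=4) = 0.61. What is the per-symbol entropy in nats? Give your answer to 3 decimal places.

1.015 nats

H(Z) = −Σ p·ln p.
  −(0.05)·ln(0.05) = 0.1498
  −(0.09)·ln(0.09) = 0.2167
  −(0.25)·ln(0.25) = 0.3466
  −(0.61)·ln(0.61) = 0.3015
Sum: 0.1498 + 0.2167 + 0.3466 + 0.3015 = 1.015 nats.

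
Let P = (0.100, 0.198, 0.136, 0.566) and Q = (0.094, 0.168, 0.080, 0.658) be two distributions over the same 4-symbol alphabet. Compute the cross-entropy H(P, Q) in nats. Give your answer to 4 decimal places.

1.1700 nats

H(P,Q) = −Σ p·ln q.
  −0.100·ln(0.094) = 0.23645
  −0.198·ln(0.168) = 0.35319
  −0.136·ln(0.080) = 0.34350
  −0.566·ln(0.658) = 0.23690
H(P,Q) = 1.1700 nats.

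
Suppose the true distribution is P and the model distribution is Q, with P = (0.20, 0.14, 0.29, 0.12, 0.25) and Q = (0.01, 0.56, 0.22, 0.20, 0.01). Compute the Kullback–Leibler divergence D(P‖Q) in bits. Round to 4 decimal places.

1.7725 bits

D(P‖Q) = Σ p·log₂(p/q).
  0.20·log₂(0.20/0.01) = 0.86439
  0.14·log₂(0.14/0.56) = -0.28000
  0.29·log₂(0.29/0.22) = 0.11558
  0.12·log₂(0.12/0.20) = -0.08844
  0.25·log₂(0.25/0.01) = 1.16096
D(P‖Q) = 1.7725 bits.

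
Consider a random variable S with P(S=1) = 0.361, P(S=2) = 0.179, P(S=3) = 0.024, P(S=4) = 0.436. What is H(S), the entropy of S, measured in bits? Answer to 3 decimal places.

H(S) = −Σ p·log₂ p.
  −(0.361)·log₂(0.361) = 0.5306
  −(0.179)·log₂(0.179) = 0.4443
  −(0.024)·log₂(0.024) = 0.1291
  −(0.436)·log₂(0.436) = 0.5222
Sum: 0.5306 + 0.4443 + 0.1291 + 0.5222 = 1.626 bits.

1.626 bits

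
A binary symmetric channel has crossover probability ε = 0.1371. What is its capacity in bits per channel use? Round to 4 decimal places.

Binary symmetric channel: C = 1 − h₂(ε) where h₂ is the binary entropy function.
h₂(0.1371) = −0.1371·log₂0.1371 − 0.8629·log₂0.8629 = 0.5766.
C = 1 − 0.5766 = 0.4234 bits per channel use.

0.4234 bits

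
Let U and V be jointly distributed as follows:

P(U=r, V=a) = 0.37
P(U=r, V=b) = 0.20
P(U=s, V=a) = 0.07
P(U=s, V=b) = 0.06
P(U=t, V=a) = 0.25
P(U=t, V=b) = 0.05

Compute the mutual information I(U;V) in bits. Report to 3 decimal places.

Marginals: p(U) = (0.5700, 0.1300, 0.3000), p(V) = (0.6900, 0.3100).
I(U;V) = H(U) + H(V) − H(U,V).
H(U) = 1.3660, H(V) = 0.8932, H(U,V) = 2.2233.
I(U;V) = 1.3660 + 0.8932 − 2.2233 = 0.036 bits.

0.036 bits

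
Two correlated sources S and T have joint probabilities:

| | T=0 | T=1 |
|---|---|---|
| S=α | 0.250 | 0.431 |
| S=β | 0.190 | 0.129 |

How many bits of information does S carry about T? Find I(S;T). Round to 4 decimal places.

0.0332 bits

Marginals: p(S) = (0.6810, 0.3190), p(T) = (0.4400, 0.5600).
I(S;T) = Σ p(x,y)·log₂[p(x,y)/(p(x)p(y))].
  (α,0): 0.250·log₂(0.8343) = -0.06533
  (α,1): 0.431·log₂(1.1302) = 0.07609
  (β,0): 0.190·log₂(1.3537) = 0.08300
  (β,1): 0.129·log₂(0.7221) = -0.06059
Sum = 0.0332 bits.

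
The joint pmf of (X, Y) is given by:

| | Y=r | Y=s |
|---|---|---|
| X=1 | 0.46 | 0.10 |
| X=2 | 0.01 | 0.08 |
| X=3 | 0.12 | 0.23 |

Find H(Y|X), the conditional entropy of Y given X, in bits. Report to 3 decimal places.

Chain rule: H(Y|X) = H(X,Y) − H(X).
Marginals: p(X) = (0.5600, 0.0900, 0.3500), p(Y) = (0.5900, 0.4100).
H(X,Y) = 2.0602 bits; H(X) = 1.3112 bits.
H(Y|X) = 2.0602 − 1.3112 = 0.749 bits.

0.749 bits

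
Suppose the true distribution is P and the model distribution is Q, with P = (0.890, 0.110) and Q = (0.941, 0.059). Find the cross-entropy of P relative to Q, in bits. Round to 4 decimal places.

H(P,Q) = −Σ p·log₂ q.
  −0.890·log₂(0.941) = 0.07808
  −0.110·log₂(0.059) = 0.44915
H(P,Q) = 0.5272 bits.

0.5272 bits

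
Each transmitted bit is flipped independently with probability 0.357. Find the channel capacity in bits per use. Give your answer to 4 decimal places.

Binary symmetric channel: C = 1 − h₂(ε) where h₂ is the binary entropy function.
h₂(0.357) = −0.357·log₂0.357 − 0.643·log₂0.643 = 0.9402.
C = 1 − 0.9402 = 0.0598 bits per channel use.

0.0598 bits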